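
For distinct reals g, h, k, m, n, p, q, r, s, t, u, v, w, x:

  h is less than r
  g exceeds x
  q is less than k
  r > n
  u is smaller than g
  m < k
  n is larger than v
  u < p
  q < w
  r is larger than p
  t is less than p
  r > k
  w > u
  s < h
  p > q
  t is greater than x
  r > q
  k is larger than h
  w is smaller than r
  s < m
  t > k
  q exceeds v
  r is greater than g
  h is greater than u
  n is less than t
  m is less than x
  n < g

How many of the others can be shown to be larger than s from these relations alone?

Directly above s: m, h.
One step further: k, x, r (5 so far).
One step further: g, t (7 so far).
One step further: p (8 so far).
Nothing else is reachable above s; 8 in all.

8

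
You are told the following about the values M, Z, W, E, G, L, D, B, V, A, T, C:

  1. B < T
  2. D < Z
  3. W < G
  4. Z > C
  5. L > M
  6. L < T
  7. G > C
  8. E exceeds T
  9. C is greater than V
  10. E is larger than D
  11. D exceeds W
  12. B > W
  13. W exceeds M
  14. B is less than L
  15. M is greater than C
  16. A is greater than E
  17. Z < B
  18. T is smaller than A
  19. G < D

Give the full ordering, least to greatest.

V < C < M < W < G < D < Z < B < L < T < E < A

The consecutive links are each given: V < C; C < M; M < W; W < G; G < D; D < Z; Z < B; B < L; L < T; T < E; E < A.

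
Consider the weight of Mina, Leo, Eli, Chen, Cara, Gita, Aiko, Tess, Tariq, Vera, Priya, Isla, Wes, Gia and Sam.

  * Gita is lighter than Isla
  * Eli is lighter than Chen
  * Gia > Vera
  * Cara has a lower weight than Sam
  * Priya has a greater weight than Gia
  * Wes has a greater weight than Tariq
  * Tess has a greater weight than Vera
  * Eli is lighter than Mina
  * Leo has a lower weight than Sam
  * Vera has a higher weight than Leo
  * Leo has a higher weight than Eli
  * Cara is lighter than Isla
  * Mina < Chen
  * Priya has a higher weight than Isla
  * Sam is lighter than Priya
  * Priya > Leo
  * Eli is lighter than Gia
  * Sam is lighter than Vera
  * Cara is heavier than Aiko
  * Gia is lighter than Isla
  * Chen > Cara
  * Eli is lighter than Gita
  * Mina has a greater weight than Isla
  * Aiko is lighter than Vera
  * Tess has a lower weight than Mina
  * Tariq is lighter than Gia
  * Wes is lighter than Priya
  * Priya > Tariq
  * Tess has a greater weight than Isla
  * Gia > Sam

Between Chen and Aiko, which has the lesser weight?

Aiko

The relevant relations are Aiko < Cara; Cara < Sam; Sam < Vera; Vera < Gia; Gia < Isla; Isla < Tess; Tess < Mina; Mina < Chen.
Together: Aiko < Cara < Sam < Vera < Gia < Isla < Tess < Mina < Chen.
So Aiko < Chen; Aiko is the lighter of the two.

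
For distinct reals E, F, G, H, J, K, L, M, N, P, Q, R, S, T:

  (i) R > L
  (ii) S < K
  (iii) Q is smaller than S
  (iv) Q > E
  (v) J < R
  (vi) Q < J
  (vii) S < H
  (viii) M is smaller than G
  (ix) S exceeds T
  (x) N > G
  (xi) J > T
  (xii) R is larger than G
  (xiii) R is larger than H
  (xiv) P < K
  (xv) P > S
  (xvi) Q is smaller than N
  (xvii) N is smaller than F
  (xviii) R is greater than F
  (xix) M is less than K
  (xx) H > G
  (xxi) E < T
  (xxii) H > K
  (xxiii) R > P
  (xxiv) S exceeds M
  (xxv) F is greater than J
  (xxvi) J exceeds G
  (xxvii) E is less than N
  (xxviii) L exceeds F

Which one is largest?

R

E is not greatest since E < Q; M is not greatest since M < S; Q is not greatest since Q < J; T is not greatest since T < J; G is not greatest since G < N; J is not greatest since J < F; N is not greatest since N < F; F is not greatest since F < R; S is not greatest since S < P; P is not greatest since P < K; K is not greatest since K < H; L is not greatest since L < R; H is not greatest since H < R.
Only R has nothing above it, so R is the largest.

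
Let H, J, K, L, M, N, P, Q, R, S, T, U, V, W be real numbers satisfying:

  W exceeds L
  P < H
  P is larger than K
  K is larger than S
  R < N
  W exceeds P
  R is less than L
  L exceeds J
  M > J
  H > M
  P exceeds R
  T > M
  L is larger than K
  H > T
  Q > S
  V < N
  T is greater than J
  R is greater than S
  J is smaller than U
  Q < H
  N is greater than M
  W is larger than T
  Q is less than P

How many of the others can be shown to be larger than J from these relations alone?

Directly above J: M, T, L, U.
One step further: W, H, N (7 so far).
No other element is forced above J by the given relations, so the count is 7.

7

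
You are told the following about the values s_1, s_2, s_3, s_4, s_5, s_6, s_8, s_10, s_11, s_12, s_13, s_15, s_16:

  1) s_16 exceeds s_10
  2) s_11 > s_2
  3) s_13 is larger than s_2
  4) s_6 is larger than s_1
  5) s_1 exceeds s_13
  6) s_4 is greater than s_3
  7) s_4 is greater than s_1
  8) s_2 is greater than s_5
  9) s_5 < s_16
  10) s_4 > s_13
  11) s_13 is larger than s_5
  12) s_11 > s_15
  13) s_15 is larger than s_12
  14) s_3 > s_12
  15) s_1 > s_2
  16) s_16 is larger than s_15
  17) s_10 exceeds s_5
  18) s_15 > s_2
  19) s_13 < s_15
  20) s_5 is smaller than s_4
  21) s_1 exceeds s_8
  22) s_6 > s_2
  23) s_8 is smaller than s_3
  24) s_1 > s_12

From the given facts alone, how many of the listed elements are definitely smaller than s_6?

6

From s_6 the given relations immediately reach s_2, s_1.
From those, s_5, s_13, s_12, s_8 — 6 in total.
No other element is forced below s_6 by the given relations, so the count is 6.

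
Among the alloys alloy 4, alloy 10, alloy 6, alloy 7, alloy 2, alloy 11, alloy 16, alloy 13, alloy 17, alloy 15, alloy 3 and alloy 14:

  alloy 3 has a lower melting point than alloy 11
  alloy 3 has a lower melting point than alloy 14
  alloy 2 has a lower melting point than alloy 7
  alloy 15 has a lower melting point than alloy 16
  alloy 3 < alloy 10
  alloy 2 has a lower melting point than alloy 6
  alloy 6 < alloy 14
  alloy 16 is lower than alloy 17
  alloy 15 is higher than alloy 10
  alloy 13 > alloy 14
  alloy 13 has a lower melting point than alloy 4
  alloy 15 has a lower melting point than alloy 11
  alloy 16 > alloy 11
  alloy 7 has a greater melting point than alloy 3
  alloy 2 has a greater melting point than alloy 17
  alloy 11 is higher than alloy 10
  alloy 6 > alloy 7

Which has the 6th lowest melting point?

The consecutive relations fix a unique order: alloy 3 < alloy 10 < alloy 15 < alloy 11 < alloy 16 < alloy 17 < alloy 2 < alloy 7 < alloy 6 < alloy 14 < alloy 13 < alloy 4.
Counting 6 from the smallest end gives alloy 17.

alloy 17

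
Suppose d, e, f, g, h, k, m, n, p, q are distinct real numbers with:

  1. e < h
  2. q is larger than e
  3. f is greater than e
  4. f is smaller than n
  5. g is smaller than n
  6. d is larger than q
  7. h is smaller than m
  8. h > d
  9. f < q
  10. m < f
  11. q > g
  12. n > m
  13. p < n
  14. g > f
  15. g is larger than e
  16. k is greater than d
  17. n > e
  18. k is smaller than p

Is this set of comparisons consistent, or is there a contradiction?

Chaining the given relations yields h < m < f < g < q < d, so h < d. But one relation states d < h. These cannot both hold.

inconsistent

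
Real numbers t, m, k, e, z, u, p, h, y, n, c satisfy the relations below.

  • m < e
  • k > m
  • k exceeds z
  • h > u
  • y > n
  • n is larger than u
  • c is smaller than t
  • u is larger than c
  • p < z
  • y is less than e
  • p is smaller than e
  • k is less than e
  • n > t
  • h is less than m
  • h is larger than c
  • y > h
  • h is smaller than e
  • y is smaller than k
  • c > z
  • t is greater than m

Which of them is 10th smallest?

k

Piecing the relations together gives one ordering: p < z < c < u < h < m < t < n < y < k < e.
The 10th smallest is k.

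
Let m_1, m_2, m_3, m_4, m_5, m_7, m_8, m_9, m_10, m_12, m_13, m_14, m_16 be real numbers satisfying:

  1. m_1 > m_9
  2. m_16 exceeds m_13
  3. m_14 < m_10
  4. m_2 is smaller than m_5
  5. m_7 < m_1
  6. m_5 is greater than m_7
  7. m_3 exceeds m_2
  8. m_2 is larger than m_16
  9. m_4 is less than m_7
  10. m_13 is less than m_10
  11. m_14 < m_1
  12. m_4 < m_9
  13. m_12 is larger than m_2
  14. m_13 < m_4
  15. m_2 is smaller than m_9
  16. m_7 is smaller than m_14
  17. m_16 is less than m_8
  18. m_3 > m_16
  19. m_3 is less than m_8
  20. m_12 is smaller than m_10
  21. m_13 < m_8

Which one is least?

m_13

Chaining upward from m_13: directly above it, m_16, m_4, m_10, m_8; then m_2, m_9, m_7, m_3; then m_14, m_12, m_1, m_5.
That covers every other element, and nothing is given below m_13, so m_13 is the least.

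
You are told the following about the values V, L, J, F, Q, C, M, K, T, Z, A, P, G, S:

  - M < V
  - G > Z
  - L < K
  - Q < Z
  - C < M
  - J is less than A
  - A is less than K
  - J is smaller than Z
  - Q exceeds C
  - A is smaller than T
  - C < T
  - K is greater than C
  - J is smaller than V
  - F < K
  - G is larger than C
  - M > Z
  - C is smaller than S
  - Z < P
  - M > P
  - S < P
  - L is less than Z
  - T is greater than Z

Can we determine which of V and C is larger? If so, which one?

V

Chaining the given relations: C < S < P < M < V.
So V is larger.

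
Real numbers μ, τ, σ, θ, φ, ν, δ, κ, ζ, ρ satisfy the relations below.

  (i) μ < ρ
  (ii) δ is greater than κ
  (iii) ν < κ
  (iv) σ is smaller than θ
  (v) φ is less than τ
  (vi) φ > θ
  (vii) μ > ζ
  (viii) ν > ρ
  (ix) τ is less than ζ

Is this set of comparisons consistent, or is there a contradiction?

Every relation is compatible with σ < θ < φ < τ < ζ < μ < ρ < ν < κ < δ; the set is consistent.

consistent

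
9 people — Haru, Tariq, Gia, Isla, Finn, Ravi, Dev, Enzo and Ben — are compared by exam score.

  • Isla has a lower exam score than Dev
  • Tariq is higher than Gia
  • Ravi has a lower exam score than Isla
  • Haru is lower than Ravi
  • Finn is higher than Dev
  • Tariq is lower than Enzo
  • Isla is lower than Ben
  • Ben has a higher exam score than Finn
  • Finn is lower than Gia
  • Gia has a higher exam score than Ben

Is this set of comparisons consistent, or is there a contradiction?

consistent

The single ordering Haru < Ravi < Isla < Dev < Finn < Ben < Gia < Tariq < Enzo satisfies every listed relation, so no contradiction arises.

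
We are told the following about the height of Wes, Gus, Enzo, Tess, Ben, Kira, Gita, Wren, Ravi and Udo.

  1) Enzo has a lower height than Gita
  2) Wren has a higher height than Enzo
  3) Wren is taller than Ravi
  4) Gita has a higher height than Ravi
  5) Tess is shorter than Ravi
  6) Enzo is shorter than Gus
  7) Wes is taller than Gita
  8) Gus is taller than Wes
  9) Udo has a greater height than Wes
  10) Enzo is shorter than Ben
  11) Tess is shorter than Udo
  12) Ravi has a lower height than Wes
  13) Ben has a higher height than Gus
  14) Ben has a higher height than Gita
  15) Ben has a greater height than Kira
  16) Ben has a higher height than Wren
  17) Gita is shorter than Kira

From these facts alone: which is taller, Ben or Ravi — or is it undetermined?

Ben

Chaining the given relations: Ravi < Gita < Wes < Gus < Ben.
So Ben is taller.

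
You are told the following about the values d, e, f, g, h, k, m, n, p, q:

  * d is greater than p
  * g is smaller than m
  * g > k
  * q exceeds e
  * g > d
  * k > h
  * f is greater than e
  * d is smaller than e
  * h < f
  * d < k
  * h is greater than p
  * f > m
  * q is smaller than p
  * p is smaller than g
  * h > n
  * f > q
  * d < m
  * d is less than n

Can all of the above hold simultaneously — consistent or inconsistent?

inconsistent

We have d < e stated directly, yet also e < q < p < d by chaining the others — so e < d. Contradiction.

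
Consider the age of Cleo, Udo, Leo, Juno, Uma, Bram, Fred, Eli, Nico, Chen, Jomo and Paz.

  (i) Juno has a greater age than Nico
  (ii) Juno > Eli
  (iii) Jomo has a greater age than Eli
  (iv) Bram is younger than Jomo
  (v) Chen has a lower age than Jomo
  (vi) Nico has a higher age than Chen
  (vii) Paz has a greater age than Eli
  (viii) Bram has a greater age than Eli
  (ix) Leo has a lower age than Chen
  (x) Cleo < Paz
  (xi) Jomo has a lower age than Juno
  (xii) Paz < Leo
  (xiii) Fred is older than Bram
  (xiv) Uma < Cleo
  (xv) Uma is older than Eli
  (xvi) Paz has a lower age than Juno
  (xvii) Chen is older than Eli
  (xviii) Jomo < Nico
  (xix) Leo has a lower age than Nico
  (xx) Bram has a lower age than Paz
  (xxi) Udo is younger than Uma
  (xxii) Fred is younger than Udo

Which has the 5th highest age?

Leo

Piecing the relations together gives one ordering: Eli < Bram < Fred < Udo < Uma < Cleo < Paz < Leo < Chen < Jomo < Nico < Juno.
The 5th largest is Leo.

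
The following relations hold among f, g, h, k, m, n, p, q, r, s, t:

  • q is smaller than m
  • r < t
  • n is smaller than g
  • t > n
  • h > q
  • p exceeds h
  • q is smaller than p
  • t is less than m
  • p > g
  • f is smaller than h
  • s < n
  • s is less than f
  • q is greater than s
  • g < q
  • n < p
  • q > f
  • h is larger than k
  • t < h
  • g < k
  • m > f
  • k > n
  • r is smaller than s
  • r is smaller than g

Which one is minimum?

s is not least since r < s; n is not least since s < n; f is not least since s < f; t is not least since n < t; g is not least since r < g; q is not least since s < q; k is not least since g < k; h is not least since q < h; m is not least since t < m; p is not least since g < p.
Only r has nothing below it, so r is the minimum.

r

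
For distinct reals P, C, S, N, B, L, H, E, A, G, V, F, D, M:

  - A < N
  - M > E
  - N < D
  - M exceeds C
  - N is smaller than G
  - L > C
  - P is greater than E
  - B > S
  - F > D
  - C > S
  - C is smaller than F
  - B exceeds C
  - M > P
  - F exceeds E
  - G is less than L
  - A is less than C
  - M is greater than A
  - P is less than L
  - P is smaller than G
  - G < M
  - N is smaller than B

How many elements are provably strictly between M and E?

2

The relations place E below M. An element lies strictly between them when it is forced above E and also forced below M.
Above E: {P, G, F, L}. Below M: {A, N, P, G, S, C}.
Intersection: {P, G} — 2.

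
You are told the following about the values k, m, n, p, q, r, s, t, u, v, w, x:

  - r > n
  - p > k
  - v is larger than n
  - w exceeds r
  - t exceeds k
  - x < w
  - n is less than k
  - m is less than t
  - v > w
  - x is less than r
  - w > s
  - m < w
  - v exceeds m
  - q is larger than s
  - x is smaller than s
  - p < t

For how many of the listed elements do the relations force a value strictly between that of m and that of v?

1

Chaining upward from m reaches: w, t.
Chaining downward from v reaches: n, x, r, s, w.
Strictly between m and v are those in both lists: w — 1 element.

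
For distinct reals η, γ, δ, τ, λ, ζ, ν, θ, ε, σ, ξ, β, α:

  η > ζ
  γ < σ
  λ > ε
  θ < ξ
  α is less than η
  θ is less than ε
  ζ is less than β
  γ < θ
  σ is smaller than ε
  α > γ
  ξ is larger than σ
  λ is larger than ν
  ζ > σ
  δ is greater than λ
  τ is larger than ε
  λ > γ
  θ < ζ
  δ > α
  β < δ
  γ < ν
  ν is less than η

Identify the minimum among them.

γ

Chaining upward from γ: directly above it, ν, θ, σ, λ, α; then ξ, ε, ζ, η, δ; then τ, β.
That covers every other element, and nothing is given below γ, so γ is the minimum.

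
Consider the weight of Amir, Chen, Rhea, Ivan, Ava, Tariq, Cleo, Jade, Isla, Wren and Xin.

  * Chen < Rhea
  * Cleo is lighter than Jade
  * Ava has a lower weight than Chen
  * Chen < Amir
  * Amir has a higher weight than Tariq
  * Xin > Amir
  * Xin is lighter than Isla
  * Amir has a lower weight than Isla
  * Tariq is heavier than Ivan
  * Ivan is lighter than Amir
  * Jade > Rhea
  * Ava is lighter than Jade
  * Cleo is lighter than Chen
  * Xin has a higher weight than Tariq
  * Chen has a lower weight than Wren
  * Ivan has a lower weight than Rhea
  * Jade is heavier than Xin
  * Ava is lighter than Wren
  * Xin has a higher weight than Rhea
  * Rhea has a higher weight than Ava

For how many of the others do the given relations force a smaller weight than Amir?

5

Directly below Amir: Ivan, Chen, Tariq.
One step further: Ava, Cleo (5 so far).
No other element is forced below Amir by the given relations, so the count is 5.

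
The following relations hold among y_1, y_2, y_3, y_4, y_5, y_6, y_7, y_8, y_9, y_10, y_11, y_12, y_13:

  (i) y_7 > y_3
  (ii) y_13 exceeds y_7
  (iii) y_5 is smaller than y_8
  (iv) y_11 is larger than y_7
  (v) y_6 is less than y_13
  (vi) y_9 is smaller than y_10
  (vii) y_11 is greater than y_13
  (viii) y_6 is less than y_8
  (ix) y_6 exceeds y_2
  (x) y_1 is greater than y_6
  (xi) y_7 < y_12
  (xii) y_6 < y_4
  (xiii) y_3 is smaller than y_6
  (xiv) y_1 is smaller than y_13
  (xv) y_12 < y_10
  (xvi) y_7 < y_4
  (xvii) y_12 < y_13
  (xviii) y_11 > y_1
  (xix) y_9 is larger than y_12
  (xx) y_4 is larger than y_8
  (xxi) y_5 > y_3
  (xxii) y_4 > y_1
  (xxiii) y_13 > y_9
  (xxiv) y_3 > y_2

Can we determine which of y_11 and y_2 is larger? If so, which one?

y_11

y_2 < y_3 and y_3 < y_6 give y_2 < y_6.
With y_6 < y_1: y_2 < y_3 < y_6 < y_1.
Then y_1 < y_13 extends the chain to y_13.
With y_13 < y_11: y_2 < y_3 < y_6 < y_1 < y_13 < y_11.
So y_11 is larger.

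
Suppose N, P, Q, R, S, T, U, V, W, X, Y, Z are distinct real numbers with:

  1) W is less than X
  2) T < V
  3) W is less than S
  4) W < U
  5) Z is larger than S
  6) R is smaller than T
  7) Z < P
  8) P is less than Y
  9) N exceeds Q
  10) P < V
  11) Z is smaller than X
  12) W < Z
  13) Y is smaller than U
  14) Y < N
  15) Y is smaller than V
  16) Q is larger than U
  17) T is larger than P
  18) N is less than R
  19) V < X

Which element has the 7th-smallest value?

Q

Piecing the relations together gives one ordering: W < S < Z < P < Y < U < Q < N < R < T < V < X.
The 7th smallest is Q.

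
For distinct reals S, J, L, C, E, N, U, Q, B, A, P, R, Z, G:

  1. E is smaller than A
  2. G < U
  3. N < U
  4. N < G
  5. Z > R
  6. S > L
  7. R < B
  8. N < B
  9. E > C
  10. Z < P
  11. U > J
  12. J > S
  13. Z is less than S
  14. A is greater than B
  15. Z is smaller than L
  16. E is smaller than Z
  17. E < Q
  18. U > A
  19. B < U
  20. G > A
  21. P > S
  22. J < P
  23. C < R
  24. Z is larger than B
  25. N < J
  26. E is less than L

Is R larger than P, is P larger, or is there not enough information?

R < Z and Z < L give R < L.
With L < S: R < Z < L < S.
With S < J: R < Z < L < S < J.
With J < P: R < Z < L < S < J < P.
So P is larger.

P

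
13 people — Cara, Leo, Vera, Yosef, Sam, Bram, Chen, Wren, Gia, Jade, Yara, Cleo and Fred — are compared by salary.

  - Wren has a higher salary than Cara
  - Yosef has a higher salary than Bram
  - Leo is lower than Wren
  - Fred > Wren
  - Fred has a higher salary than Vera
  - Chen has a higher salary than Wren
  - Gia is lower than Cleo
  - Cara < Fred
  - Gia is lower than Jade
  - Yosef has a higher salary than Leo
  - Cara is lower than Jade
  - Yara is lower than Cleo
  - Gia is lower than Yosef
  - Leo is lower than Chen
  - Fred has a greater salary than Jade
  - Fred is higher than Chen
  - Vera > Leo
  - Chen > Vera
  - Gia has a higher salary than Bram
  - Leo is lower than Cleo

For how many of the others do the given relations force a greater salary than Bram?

Directly above Bram: Gia, Yosef.
One step further: Cleo, Jade (4 so far).
One step further: Fred (5 so far).
No other element is forced above Bram by the given relations, so the count is 5.

5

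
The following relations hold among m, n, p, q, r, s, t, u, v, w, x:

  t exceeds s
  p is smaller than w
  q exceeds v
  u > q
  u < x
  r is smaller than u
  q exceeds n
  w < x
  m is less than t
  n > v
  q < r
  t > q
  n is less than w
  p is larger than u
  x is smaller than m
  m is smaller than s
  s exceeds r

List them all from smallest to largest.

v < n < q < r < u < p < w < x < m < s < t

Each adjacent pair is fixed by a given relation: v < n; n < q; q < r; r < u; u < p; p < w; w < x; x < m; m < s; s < t. Chaining them end to end gives the full order.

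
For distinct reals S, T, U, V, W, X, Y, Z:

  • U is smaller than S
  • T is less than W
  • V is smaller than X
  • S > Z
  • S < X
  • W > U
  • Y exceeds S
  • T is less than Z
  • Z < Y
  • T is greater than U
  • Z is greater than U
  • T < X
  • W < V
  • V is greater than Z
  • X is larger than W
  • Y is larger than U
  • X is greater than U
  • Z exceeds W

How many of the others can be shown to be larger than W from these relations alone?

5

From W the given relations immediately reach Z, V, X.
From those, S, Y — 5 in total.
Nothing else is reachable above W; 5 in all.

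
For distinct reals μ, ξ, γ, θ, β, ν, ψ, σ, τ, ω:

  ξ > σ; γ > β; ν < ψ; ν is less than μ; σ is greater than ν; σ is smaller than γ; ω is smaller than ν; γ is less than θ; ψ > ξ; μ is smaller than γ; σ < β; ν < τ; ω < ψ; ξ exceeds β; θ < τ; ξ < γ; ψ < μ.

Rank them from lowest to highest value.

Nothing is placed below ω, so it is least; from there ω < ν; ν < σ; σ < β; β < ξ; ξ < ψ; ψ < μ; μ < γ; γ < θ; θ < τ, each given directly.

ω < ν < σ < β < ξ < ψ < μ < γ < θ < τ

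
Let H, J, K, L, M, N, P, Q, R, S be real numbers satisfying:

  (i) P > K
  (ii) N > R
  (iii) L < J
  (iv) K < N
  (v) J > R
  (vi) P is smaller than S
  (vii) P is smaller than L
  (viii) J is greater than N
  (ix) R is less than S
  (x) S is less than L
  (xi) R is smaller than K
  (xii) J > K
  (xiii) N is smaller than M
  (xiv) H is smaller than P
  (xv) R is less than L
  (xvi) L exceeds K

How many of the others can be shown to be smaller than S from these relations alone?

4

From S the given relations immediately reach R, P.
From those, K, H — 4 in total.
Nothing else is reachable below S; 4 in all.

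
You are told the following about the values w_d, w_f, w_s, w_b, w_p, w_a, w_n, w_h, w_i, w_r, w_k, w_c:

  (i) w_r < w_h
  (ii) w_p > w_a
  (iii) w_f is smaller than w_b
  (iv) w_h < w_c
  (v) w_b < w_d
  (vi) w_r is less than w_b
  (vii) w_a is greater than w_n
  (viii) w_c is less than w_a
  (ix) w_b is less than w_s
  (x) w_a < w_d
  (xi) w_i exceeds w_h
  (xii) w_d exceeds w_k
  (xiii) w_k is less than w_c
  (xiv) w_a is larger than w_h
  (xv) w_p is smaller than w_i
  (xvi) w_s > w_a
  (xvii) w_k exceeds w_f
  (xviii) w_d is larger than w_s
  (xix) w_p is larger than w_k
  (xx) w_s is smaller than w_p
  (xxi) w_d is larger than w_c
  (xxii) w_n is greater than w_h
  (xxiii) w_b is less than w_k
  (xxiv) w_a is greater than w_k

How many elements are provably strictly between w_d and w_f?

Chaining upward from w_f reaches: w_b, w_k, w_c, w_a, w_s, w_p, w_i.
Chaining downward from w_d reaches: w_r, w_h, w_b, w_n, w_k, w_c, w_a, w_s.
Strictly between w_f and w_d are those in both lists: w_b, w_k, w_c, w_a, w_s — 5 elements.

5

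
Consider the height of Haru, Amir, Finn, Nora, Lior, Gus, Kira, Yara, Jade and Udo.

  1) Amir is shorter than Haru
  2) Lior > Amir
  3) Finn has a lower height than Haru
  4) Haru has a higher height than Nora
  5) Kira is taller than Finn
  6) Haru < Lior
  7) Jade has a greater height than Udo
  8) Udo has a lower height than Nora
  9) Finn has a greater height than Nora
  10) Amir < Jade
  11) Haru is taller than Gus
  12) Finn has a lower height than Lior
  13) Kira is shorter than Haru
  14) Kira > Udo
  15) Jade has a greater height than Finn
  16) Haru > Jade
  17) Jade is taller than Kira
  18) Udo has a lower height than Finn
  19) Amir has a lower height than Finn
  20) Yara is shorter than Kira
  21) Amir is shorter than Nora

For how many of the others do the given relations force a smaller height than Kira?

The elements the relations force below Kira are Amir, Udo, Yara, Nora, Finn — no chain reaches any other.
That is 5.

5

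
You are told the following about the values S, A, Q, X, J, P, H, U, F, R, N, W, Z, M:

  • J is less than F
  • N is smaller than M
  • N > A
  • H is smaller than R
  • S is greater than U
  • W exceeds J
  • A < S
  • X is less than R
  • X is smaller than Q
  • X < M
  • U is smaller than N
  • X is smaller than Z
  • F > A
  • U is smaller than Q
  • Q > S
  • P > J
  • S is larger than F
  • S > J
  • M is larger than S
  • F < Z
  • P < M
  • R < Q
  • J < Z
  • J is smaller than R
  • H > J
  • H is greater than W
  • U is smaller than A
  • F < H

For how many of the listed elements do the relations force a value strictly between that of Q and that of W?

Chaining upward from W reaches: H, R.
Chaining downward from Q reaches: U, A, X, J, F, H, R, S.
Strictly between W and Q are those in both lists: H, R — 2 elements.

2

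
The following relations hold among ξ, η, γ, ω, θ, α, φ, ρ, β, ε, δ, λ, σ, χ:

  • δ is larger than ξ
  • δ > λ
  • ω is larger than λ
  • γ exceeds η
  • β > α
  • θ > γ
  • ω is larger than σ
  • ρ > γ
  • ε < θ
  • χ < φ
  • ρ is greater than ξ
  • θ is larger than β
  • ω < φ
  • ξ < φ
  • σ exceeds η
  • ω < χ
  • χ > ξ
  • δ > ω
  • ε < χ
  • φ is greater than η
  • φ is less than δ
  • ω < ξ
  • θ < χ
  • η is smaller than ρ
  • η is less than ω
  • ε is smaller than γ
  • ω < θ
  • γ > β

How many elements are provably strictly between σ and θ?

1

Chaining upward from σ reaches: ω, ξ, χ, φ, ρ, δ.
Chaining downward from θ reaches: ε, η, α, β, λ, γ, ω.
Strictly between σ and θ are those in both lists: ω — 1 element.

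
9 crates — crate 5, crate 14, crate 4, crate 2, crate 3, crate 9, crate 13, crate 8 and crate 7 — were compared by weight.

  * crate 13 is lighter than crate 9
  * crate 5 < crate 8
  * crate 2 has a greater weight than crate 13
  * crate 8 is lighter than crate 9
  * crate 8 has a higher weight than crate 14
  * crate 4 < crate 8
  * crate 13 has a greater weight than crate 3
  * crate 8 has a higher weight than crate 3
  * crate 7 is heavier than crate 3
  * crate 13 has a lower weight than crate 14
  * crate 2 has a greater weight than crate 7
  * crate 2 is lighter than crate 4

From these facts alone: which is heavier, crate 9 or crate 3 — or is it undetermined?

crate 3 < crate 13 and crate 13 < crate 2 give crate 3 < crate 2.
Then crate 2 < crate 4 extends the chain to crate 4.
Then crate 4 < crate 8 extends the chain to crate 8.
With crate 8 < crate 9: crate 3 < crate 13 < crate 2 < crate 4 < crate 8 < crate 9.
So crate 9 is heavier.

crate 9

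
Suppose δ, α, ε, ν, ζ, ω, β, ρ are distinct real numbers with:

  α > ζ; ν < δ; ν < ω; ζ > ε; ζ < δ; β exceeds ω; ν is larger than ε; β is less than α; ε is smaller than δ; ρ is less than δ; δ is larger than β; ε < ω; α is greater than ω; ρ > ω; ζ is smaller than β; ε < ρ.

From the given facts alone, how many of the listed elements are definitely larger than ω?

4

Directly above ω: ρ, β, α.
One step further: δ (4 so far).
No other element is forced above ω by the given relations, so the count is 4.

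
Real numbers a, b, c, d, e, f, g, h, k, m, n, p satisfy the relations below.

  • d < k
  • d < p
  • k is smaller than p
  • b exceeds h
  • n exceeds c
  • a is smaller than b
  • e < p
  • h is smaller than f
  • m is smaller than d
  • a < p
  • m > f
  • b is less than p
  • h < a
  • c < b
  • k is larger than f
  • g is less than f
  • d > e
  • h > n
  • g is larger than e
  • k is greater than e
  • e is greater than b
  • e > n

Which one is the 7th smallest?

Chaining the given pairs: c < n < h < a < b < e < g < f < m < d < k < p.
Counting 7 from the smallest end gives g.

g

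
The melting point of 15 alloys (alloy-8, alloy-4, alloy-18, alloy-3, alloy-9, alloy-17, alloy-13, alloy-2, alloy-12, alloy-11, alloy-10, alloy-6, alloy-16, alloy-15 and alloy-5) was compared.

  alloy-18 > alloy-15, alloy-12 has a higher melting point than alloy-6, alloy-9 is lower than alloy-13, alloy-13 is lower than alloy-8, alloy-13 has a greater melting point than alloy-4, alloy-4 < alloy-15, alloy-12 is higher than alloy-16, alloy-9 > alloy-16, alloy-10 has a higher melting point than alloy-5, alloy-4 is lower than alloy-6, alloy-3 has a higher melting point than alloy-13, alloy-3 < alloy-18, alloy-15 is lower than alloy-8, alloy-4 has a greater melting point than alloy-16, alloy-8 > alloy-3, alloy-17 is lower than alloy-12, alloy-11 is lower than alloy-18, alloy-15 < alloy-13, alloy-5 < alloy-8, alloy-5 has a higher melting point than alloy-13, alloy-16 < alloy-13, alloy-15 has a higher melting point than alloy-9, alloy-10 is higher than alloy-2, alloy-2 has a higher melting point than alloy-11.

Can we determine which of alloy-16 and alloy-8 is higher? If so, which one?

alloy-8

Chaining the given relations: alloy-16 < alloy-9 < alloy-15 < alloy-13 < alloy-8.
So alloy-8 is higher.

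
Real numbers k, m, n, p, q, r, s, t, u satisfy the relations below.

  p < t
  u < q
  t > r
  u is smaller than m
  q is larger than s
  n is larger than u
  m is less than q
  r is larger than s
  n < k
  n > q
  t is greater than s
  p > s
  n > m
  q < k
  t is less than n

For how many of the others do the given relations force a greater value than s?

Directly above s: r, p, t, q.
One step further: n, k (6 so far).
Nothing else is reachable above s; 6 in all.

6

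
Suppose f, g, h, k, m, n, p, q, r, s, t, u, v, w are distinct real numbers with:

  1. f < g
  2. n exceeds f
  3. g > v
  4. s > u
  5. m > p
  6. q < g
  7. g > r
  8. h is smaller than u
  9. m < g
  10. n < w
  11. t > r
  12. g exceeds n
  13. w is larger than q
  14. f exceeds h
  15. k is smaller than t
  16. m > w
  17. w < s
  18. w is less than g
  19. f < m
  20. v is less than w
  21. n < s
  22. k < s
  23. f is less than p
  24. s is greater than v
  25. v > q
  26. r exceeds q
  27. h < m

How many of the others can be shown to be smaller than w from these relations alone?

5

From w the given relations immediately reach q, v, n.
From those, f — 4 in total.
From those, h — 5 in total.
Nothing else is reachable below w; 5 in all.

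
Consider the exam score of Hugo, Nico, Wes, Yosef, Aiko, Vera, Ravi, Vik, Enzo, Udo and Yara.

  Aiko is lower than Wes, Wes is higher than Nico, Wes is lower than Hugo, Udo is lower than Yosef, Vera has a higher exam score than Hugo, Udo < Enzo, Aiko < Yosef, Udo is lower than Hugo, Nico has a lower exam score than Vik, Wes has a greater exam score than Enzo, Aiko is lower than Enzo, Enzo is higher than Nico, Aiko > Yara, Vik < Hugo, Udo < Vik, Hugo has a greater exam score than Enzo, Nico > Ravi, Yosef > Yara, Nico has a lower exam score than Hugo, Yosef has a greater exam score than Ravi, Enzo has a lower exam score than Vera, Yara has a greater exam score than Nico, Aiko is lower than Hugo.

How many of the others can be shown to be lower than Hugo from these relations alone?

8

Directly below Hugo: Udo, Nico, Aiko, Enzo, Vik, Wes.
One step further: Ravi, Yara (8 so far).
Nothing else is reachable below Hugo; 8 in all.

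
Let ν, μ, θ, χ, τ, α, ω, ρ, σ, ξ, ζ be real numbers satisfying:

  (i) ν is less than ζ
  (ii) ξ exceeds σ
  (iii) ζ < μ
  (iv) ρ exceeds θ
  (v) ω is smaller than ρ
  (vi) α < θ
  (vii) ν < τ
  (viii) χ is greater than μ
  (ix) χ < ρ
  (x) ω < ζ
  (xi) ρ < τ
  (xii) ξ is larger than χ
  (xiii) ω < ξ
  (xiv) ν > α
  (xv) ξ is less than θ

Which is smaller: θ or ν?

ν

ν < ζ and ζ < μ give ν < μ.
With μ < χ: ν < ζ < μ < χ.
Then χ < ξ extends the chain to ξ.
Then ξ < θ extends the chain to θ.
So ν < θ; ν is the smaller of the two.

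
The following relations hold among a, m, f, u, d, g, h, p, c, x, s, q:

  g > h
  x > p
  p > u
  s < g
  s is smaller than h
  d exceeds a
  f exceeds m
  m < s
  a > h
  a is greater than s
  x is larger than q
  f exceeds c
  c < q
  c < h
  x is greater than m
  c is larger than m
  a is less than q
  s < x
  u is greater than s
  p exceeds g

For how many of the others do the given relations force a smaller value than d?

5

The elements the relations force below d are m, c, s, h, a — no chain reaches any other.
That is 5.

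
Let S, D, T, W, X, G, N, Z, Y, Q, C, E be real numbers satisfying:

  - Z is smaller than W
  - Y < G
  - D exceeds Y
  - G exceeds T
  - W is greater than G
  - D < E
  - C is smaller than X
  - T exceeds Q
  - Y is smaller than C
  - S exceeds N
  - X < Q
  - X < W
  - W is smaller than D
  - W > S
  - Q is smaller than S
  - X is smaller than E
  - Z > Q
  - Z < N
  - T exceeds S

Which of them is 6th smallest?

Piecing the relations together gives one ordering: Y < C < X < Q < Z < N < S < T < G < W < D < E.
Counting 6 from the smallest end gives N.

N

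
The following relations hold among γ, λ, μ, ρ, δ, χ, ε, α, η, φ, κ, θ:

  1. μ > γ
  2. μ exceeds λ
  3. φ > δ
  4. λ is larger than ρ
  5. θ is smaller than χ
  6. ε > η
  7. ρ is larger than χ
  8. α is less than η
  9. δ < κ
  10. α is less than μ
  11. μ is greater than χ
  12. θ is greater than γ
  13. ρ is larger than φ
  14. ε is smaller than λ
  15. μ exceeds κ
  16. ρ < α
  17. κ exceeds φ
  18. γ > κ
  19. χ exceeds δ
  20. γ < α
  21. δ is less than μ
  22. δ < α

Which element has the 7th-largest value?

Piecing the relations together gives one ordering: δ < φ < κ < γ < θ < χ < ρ < α < η < ε < λ < μ.
Counting 7 from the largest end gives χ.

χ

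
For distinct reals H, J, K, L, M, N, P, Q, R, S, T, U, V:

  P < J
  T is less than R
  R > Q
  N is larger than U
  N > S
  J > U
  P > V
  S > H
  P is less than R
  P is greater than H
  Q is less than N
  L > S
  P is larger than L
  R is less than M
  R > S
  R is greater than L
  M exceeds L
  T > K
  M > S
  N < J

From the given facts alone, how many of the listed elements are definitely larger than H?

Directly above H: S, P.
One step further: L, R, N, J, M (7 so far).
Nothing else is reachable above H; 7 in all.

7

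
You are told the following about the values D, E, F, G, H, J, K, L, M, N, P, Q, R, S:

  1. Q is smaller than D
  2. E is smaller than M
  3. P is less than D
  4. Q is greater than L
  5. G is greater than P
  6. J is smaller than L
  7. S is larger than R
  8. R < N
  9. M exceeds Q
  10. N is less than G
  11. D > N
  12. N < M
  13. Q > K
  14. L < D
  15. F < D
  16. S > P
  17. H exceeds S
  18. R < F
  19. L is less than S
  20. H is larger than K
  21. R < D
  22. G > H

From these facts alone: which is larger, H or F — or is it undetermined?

Following every chain through H: above H we get G; below H we get J, L, R, P, S, K.
F is not reached, and no chain runs the other way from F to H.
So the given relations leave the order of H and F undetermined.

undetermined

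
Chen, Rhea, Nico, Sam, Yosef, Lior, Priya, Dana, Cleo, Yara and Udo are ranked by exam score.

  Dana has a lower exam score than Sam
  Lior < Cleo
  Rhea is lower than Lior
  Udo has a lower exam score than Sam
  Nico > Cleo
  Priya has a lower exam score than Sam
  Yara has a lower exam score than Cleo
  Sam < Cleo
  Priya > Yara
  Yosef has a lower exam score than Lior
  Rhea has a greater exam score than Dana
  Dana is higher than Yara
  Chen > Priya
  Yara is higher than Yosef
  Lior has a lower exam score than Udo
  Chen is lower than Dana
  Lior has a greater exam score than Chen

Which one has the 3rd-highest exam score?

Sam

Piecing the relations together gives one ordering: Yosef < Yara < Priya < Chen < Dana < Rhea < Lior < Udo < Sam < Cleo < Nico.
The 3rd largest is Sam.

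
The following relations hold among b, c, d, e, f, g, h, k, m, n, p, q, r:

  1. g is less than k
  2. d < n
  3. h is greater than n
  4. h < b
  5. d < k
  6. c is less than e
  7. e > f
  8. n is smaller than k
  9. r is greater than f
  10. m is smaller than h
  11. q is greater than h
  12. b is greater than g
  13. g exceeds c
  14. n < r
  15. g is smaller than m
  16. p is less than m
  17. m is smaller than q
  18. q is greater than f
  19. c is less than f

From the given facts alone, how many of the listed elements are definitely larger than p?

4

From p the given relations immediately reach m.
From those, h, q — 3 in total.
From those, b — 4 in total.
Nothing else is reachable above p; 4 in all.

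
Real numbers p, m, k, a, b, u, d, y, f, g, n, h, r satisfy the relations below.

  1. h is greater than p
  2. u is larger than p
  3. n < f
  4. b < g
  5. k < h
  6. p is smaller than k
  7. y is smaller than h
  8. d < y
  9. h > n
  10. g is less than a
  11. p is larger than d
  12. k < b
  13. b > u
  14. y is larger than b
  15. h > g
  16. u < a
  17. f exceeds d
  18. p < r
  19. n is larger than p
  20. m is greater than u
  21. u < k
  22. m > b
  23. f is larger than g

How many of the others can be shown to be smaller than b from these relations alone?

4

Directly below b: u, k.
One step further: p (3 so far).
One step further: d (4 so far).
No other element is forced below b by the given relations, so the count is 4.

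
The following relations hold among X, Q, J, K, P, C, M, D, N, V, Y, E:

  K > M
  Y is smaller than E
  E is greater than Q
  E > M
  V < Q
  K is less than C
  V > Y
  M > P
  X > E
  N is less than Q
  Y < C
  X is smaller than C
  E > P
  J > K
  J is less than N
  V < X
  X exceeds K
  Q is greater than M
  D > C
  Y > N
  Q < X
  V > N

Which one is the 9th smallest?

Piecing the relations together gives one ordering: P < M < K < J < N < Y < V < Q < E < X < C < D.
Counting 9 from the smallest end gives E.

E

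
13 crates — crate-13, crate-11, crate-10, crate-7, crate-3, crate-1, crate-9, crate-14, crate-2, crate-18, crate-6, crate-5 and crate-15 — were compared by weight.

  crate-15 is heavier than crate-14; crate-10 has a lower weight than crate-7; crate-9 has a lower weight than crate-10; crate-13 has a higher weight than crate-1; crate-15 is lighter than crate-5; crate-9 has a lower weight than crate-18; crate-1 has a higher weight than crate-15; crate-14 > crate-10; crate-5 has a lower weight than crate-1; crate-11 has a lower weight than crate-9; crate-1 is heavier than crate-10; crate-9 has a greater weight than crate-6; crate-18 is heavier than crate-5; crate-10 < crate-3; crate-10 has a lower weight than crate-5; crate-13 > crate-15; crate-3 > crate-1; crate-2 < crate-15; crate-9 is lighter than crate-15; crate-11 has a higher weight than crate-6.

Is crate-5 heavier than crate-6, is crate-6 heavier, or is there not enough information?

crate-6 < crate-9 and crate-9 < crate-10 give crate-6 < crate-10.
Then crate-10 < crate-14 extends the chain to crate-14.
Then crate-14 < crate-15 extends the chain to crate-15.
Then crate-15 < crate-5 extends the chain to crate-5.
So crate-5 is heavier.

crate-5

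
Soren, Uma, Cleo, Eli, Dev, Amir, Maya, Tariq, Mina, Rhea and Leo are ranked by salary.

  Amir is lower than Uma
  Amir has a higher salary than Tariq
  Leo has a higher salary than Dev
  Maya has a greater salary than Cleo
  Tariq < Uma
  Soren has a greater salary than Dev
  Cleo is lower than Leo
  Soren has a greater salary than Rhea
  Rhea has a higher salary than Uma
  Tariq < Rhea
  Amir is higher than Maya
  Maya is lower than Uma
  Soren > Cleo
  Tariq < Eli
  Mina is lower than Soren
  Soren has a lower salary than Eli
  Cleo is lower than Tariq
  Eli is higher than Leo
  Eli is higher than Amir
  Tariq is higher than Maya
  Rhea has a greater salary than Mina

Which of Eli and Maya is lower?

Maya

Maya < Tariq and Tariq < Amir give Maya < Amir.
Then Amir < Uma extends the chain to Uma.
Then Uma < Rhea extends the chain to Rhea.
Then Rhea < Soren extends the chain to Soren.
Then Soren < Eli extends the chain to Eli.
So Maya < Eli; Maya is the lower of the two.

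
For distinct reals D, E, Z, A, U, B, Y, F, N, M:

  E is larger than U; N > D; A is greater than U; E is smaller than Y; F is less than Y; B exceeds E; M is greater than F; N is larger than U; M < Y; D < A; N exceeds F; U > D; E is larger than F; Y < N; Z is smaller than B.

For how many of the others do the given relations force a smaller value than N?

From N the given relations immediately reach F, D, U, Y.
From those, M, E — 6 in total.
No other element is forced below N by the given relations, so the count is 6.

6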